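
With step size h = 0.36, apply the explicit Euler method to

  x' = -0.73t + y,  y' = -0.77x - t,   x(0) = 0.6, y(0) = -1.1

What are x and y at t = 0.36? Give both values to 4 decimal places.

Euler on (x,y): x_{n+1} = x_n + h·x', y_{n+1} = y_n + h·y'.
0.000000: (0.600000, -1.100000); f=(-1.100000, -0.462000) → (0.204000, -1.266320)
(x(0.36), y(0.36)) ≈ (0.2040, -1.2663)

0.2040, -1.2663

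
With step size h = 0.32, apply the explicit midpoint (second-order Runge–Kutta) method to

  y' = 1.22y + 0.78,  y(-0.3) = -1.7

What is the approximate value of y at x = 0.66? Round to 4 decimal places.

-3.9853

Midpoint: k1 = f(x_n, y_n); k2 = f(x_n + h/2, y_n + (h/2)·k1); y_{n+1} = y_n + h·k2.
x=-0.300000, y=-1.700000:
  k1 = f(-0.300000, -1.700000) = -1.294000
  k2 = f(-0.140000, -1.907040) = -1.546589
  y ← -1.700000 + 0.32·(-1.546589) = -2.194908
x=0.020000, y=-2.194908:
  k1 = f(0.020000, -2.194908) = -1.897788
  k2 = f(0.180000, -2.498555) = -2.268237
  y ← -2.194908 + 0.32·(-2.268237) = -2.920744
x=0.340000, y=-2.920744:
  k1 = f(0.340000, -2.920744) = -2.783308
  k2 = f(0.500000, -3.366073) = -3.326609
  y ← -2.920744 + 0.32·(-3.326609) = -3.985259
y(0.66) ≈ -3.9853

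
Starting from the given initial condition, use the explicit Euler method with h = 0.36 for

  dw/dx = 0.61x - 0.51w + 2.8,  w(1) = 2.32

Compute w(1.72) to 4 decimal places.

3.8552

Euler: w_{n+1} = w_n + h·f(x_n, w_n).
x=1.000000, w=2.320000: f=2.226800 → w ← 2.320000 + 0.36·2.226800 = 3.121648
x=1.360000, w=3.121648: f=2.037560 → w ← 3.121648 + 0.36·2.037560 = 3.855169
w(1.72) ≈ 3.8552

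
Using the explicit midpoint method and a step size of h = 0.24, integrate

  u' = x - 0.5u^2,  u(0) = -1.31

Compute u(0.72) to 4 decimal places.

-2.0338

Midpoint: k1 = f(x_n, u_n); k2 = f(x_n + h/2, u_n + (h/2)·k1); u_{n+1} = u_n + h·k2.
x=0.000000, u=-1.310000:
  k1 = f(0.000000, -1.310000) = -0.858050
  k2 = f(0.120000, -1.412966) = -0.878236
  u ← -1.310000 + 0.24·(-0.878236) = -1.520777
x=0.240000, u=-1.520777:
  k1 = f(0.240000, -1.520777) = -0.916381
  k2 = f(0.360000, -1.630742) = -0.969660
  u ← -1.520777 + 0.24·(-0.969660) = -1.753495
x=0.480000, u=-1.753495:
  k1 = f(0.480000, -1.753495) = -1.057373
  k2 = f(0.600000, -1.880380) = -1.167914
  u ← -1.753495 + 0.24·(-1.167914) = -2.033795
u(0.72) ≈ -2.0338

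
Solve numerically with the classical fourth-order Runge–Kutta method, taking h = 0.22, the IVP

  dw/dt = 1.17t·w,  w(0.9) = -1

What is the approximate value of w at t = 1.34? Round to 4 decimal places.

RK4: k1 = f(t_n, w_n); k2 = f(t_n + h/2, w_n + (h/2)·k1); k3 = f(t_n + h/2, w_n + (h/2)·k2); k4 = f(t_n + h, w_n + h·k3); w_{n+1} = w_n + (h/6)·(k1 + 2k2 + 2k3 + k4).
t=0.900000, w=-1.000000:
  k1 = f(0.900000, -1.000000) = -1.053000
  k2 = f(1.010000, -1.115830) = -1.318576
  k3 = f(1.010000, -1.145043) = -1.353098
  k4 = f(1.120000, -1.297682) = -1.700482
  w ← -1.000000 + (0.22/6)·(k1 + 2k2 + 2k3 + k4) = -1.296884
t=1.120000, w=-1.296884:
  k1 = f(1.120000, -1.296884) = -1.699436
  k2 = f(1.230000, -1.483822) = -2.135368
  k3 = f(1.230000, -1.531774) = -2.204376
  k4 = f(1.340000, -1.781847) = -2.793579
  w ← -1.296884 + (0.22/6)·(k1 + 2k2 + 2k3 + k4) = -1.779876
w(1.34) ≈ -1.7799

-1.7799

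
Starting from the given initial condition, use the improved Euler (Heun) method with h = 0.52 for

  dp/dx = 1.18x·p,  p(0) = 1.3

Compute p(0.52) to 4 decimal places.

1.5074

Heun: k1 = f(x_n, p_n); k2 = f(x_n + h, p_n + h·k1); p_{n+1} = p_n + (h/2)·(k1 + k2).
x=0.000000, p=1.300000:
  k1 = f(0.000000, 1.300000) = 0.000000
  k2 = f(0.520000, 1.300000) = 0.797680
  p ← 1.300000 + (0.52/2)·(0.000000 + 0.797680) = 1.507397
p(0.52) ≈ 1.5074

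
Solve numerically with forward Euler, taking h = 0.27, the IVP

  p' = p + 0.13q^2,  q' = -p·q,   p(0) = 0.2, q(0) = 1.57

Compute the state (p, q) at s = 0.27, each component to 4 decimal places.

Euler on (p,q): p_{n+1} = p_n + h·p', q_{n+1} = q_n + h·q'.
0.000000: (0.200000, 1.570000); f=(0.520437, -0.314000) → (0.340518, 1.485220)
(p(0.27), q(0.27)) ≈ (0.3405, 1.4852)

0.3405, 1.4852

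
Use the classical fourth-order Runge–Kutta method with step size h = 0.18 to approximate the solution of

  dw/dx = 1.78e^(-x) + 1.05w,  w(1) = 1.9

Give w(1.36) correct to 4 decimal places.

RK4: k1 = f(x_n, w_n); k2 = f(x_n + h/2, w_n + (h/2)·k1); k3 = f(x_n + h/2, w_n + (h/2)·k2); k4 = f(x_n + h, w_n + h·k3); w_{n+1} = w_n + (h/6)·(k1 + 2k2 + 2k3 + k4).
x=1.000000, w=1.900000:
  k1 = f(1.000000, 1.900000) = 2.649825
  k2 = f(1.090000, 2.138484) = 2.843874
  k3 = f(1.090000, 2.155949) = 2.862211
  k4 = f(1.180000, 2.415198) = 3.082914
  w ← 1.900000 + (0.18/6)·(k1 + 2k2 + 2k3 + k4) = 2.414347
x=1.180000, w=2.414347:
  k1 = f(1.180000, 2.414347) = 3.082021
  k2 = f(1.270000, 2.691729) = 3.326196
  k3 = f(1.270000, 2.713705) = 3.349270
  k4 = f(1.360000, 3.017216) = 3.624933
  w ← 2.414347 + (0.18/6)·(k1 + 2k2 + 2k3 + k4) = 3.016084
w(1.36) ≈ 3.0161

3.0161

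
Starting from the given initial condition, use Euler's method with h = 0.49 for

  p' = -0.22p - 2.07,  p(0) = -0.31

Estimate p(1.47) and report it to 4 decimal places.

-2.9468

Euler: p_{n+1} = p_n + h·f(t_n, p_n).
t=0.000000, p=-0.310000: f=-2.001800 → p ← -0.310000 + 0.49·(-2.001800) = -1.290882
t=0.490000, p=-1.290882: f=-1.786006 → p ← -1.290882 + 0.49·(-1.786006) = -2.166025
t=0.980000, p=-2.166025: f=-1.593475 → p ← -2.166025 + 0.49·(-1.593475) = -2.946827
p(1.47) ≈ -2.9468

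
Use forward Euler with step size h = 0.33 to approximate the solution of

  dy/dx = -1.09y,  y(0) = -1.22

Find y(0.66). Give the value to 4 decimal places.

-0.5002

Euler: y_{n+1} = y_n + h·f(x_n, y_n).
x=0.000000, y=-1.220000: f=1.329800 → y ← -1.220000 + 0.33·1.329800 = -0.781166
x=0.330000, y=-0.781166: f=0.851471 → y ← -0.781166 + 0.33·0.851471 = -0.500181
y(0.66) ≈ -0.5002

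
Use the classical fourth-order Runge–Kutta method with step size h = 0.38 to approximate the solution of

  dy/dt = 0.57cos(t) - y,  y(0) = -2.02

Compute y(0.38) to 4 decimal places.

-1.2061

RK4: k1 = f(t_n, y_n); k2 = f(t_n + h/2, y_n + (h/2)·k1); k3 = f(t_n + h/2, y_n + (h/2)·k2); k4 = f(t_n + h, y_n + h·k3); y_{n+1} = y_n + (h/6)·(k1 + 2k2 + 2k3 + k4).
t=0.000000, y=-2.020000:
  k1 = f(0.000000, -2.020000) = 2.590000
  k2 = f(0.190000, -1.527900) = 2.087642
  k3 = f(0.190000, -1.623348) = 2.183090
  k4 = f(0.380000, -1.190426) = 1.719765
  y ← -2.020000 + (0.38/6)·(k1 + 2k2 + 2k3 + k4) = -1.206089
y(0.38) ≈ -1.2061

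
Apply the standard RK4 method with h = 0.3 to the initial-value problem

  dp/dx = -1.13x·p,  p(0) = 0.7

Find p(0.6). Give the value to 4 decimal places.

0.5712

RK4: k1 = f(x_n, p_n); k2 = f(x_n + h/2, p_n + (h/2)·k1); k3 = f(x_n + h/2, p_n + (h/2)·k2); k4 = f(x_n + h, p_n + h·k3); p_{n+1} = p_n + (h/6)·(k1 + 2k2 + 2k3 + k4).
x=0.000000, p=0.700000:
  k1 = f(0.000000, 0.700000) = 0.000000
  k2 = f(0.150000, 0.700000) = -0.118650
  k3 = f(0.150000, 0.682202) = -0.115633
  k4 = f(0.300000, 0.665310) = -0.225540
  p ← 0.700000 + (0.3/6)·(k1 + 2k2 + 2k3 + k4) = 0.665295
x=0.300000, p=0.665295:
  k1 = f(0.300000, 0.665295) = -0.225535
  k2 = f(0.450000, 0.631464) = -0.321100
  k3 = f(0.450000, 0.617130) = -0.313810
  k4 = f(0.600000, 0.571152) = -0.387241
  p ← 0.665295 + (0.3/6)·(k1 + 2k2 + 2k3 + k4) = 0.571165
p(0.6) ≈ 0.5712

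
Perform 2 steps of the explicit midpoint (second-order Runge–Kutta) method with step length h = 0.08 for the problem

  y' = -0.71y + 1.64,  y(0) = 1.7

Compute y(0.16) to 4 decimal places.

Midpoint: k1 = f(s_n, y_n); k2 = f(s_n + h/2, y_n + (h/2)·k1); y_{n+1} = y_n + h·k2.
s=0.000000, y=1.700000:
  k1 = f(0.000000, 1.700000) = 0.433000
  k2 = f(0.040000, 1.717320) = 0.420703
  y ← 1.700000 + 0.08·0.420703 = 1.733656
s=0.080000, y=1.733656:
  k1 = f(0.080000, 1.733656) = 0.409104
  k2 = f(0.120000, 1.750020) = 0.397486
  y ← 1.733656 + 0.08·0.397486 = 1.765455
y(0.16) ≈ 1.7655

1.7655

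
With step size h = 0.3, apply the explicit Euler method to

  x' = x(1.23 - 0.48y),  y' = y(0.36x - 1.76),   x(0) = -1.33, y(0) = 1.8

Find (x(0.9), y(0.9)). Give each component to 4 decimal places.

-2.5439, 0.0494

Euler on (x,y): x_{n+1} = x_n + h·x', y_{n+1} = y_n + h·y'.
0.000000: (-1.330000, 1.800000); f=(-0.486780, -4.029840) → (-1.476034, 0.591048)
0.300000: (-1.476034, 0.591048); f=(-1.396766, -1.354311) → (-1.895064, 0.184755)
0.600000: (-1.895064, 0.184755); f=(-2.162870, -0.451212) → (-2.543925, 0.049391)
(x(0.9), y(0.9)) ≈ (-2.5439, 0.0494)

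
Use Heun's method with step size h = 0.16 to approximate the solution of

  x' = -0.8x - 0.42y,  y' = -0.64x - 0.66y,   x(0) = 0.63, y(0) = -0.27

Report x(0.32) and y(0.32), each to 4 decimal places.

0.5239, -0.3236

Heun on (x,y): k1 = f(t_n, state_n); k2 = f(t_n + h, state_n + h·k1); state_{n+1} = state_n + (h/2)·(k1 + k2).
0.000000: (0.630000, -0.270000)
  k1 = (-0.390600, -0.225000)
  predictor → (0.567504, -0.306000)
  k2 = (-0.325483, -0.161243)
  → (0.572713, -0.300899)
0.160000: (0.572713, -0.300899)
  k1 = (-0.331793, -0.167943)
  predictor → (0.519626, -0.327770)
  k2 = (-0.278038, -0.116233)
  → (0.523927, -0.323633)
(x(0.32), y(0.32)) ≈ (0.5239, -0.3236)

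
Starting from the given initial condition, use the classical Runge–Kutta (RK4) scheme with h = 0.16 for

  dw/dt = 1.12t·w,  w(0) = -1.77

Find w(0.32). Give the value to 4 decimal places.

RK4: k1 = f(t_n, w_n); k2 = f(t_n + h/2, w_n + (h/2)·k1); k3 = f(t_n + h/2, w_n + (h/2)·k2); k4 = f(t_n + h, w_n + h·k3); w_{n+1} = w_n + (h/6)·(k1 + 2k2 + 2k3 + k4).
t=0.000000, w=-1.770000:
  k1 = f(0.000000, -1.770000) = 0.000000
  k2 = f(0.080000, -1.770000) = -0.158592
  k3 = f(0.080000, -1.782687) = -0.159729
  k4 = f(0.160000, -1.795557) = -0.321764
  w ← -1.770000 + (0.16/6)·(k1 + 2k2 + 2k3 + k4) = -1.795557
t=0.160000, w=-1.795557:
  k1 = f(0.160000, -1.795557) = -0.321764
  k2 = f(0.240000, -1.821299) = -0.489565
  k3 = f(0.240000, -1.834723) = -0.493173
  k4 = f(0.320000, -1.874465) = -0.671808
  w ← -1.795557 + (0.16/6)·(k1 + 2k2 + 2k3 + k4) = -1.874465
w(0.32) ≈ -1.8745

-1.8745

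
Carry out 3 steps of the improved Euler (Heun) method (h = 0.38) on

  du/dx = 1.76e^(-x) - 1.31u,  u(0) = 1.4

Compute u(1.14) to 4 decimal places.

0.8544

Heun: k1 = f(x_n, u_n); k2 = f(x_n + h, u_n + h·k1); u_{n+1} = u_n + (h/2)·(k1 + k2).
x=0.000000, u=1.400000:
  k1 = f(0.000000, 1.400000) = -0.074000
  k2 = f(0.380000, 1.371880) = -0.593567
  u ← 1.400000 + (0.38/2)·(-0.074000 + (-0.593567)) = 1.273162
x=0.380000, u=1.273162:
  k1 = f(0.380000, 1.273162) = -0.464247
  k2 = f(0.760000, 1.096749) = -0.613648
  u ← 1.273162 + (0.38/2)·(-0.464247 + (-0.613648)) = 1.068362
x=0.760000, u=1.068362:
  k1 = f(0.760000, 1.068362) = -0.576462
  k2 = f(1.140000, 0.849307) = -0.549711
  u ← 1.068362 + (0.38/2)·(-0.576462 + (-0.549711)) = 0.854390
u(1.14) ≈ 0.8544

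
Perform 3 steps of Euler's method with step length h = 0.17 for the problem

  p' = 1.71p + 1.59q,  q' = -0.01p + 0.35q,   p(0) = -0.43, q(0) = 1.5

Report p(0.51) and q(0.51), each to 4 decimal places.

0.7610, 1.7847

Euler on (p,q): p_{n+1} = p_n + h·p', q_{n+1} = q_n + h·q'.
0.000000: (-0.430000, 1.500000); f=(1.649700, 0.529300) → (-0.149551, 1.589981)
0.170000: (-0.149551, 1.589981); f=(2.272338, 0.557989) → (0.236746, 1.684839)
0.340000: (0.236746, 1.684839); f=(3.083731, 0.587326) → (0.760981, 1.784685)
(p(0.51), q(0.51)) ≈ (0.7610, 1.7847)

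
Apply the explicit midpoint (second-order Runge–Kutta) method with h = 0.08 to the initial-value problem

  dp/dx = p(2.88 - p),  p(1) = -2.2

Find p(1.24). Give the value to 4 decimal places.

-12.3553

Midpoint: k1 = f(x_n, p_n); k2 = f(x_n + h/2, p_n + (h/2)·k1); p_{n+1} = p_n + h·k2.
x=1.000000, p=-2.200000:
  k1 = f(1.000000, -2.200000) = -11.176000
  k2 = f(1.040000, -2.647040) = -14.630296
  p ← -2.200000 + 0.08·(-14.630296) = -3.370424
x=1.080000, p=-3.370424:
  k1 = f(1.080000, -3.370424) = -21.066576
  k2 = f(1.120000, -4.213087) = -29.883789
  p ← -3.370424 + 0.08·(-29.883789) = -5.761127
x=1.160000, p=-5.761127:
  k1 = f(1.160000, -5.761127) = -49.782628
  k2 = f(1.200000, -7.752432) = -82.427205
  p ← -5.761127 + 0.08·(-82.427205) = -12.355303
p(1.24) ≈ -12.3553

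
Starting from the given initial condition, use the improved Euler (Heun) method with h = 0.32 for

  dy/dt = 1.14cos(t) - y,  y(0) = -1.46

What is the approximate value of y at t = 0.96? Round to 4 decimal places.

-0.0147

Heun: k1 = f(t_n, y_n); k2 = f(t_n + h, y_n + h·k1); y_{n+1} = y_n + (h/2)·(k1 + k2).
t=0.000000, y=-1.460000:
  k1 = f(0.000000, -1.460000) = 2.600000
  k2 = f(0.320000, -0.628000) = 1.710128
  y ← -1.460000 + (0.32/2)·(2.600000 + 1.710128) = -0.770379
t=0.320000, y=-0.770379:
  k1 = f(0.320000, -0.770379) = 1.852508
  k2 = f(0.640000, -0.177577) = 1.091966
  y ← -0.770379 + (0.32/2)·(1.852508 + 1.091966) = -0.299264
t=0.640000, y=-0.299264:
  k1 = f(0.640000, -0.299264) = 1.213653
  k2 = f(0.960000, 0.089105) = 0.564708
  y ← -0.299264 + (0.32/2)·(1.213653 + 0.564708) = -0.014726
y(0.96) ≈ -0.0147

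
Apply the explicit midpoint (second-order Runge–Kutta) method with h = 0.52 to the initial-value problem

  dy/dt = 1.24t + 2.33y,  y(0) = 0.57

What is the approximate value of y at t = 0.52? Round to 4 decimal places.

1.8466

Midpoint: k1 = f(t_n, y_n); k2 = f(t_n + h/2, y_n + (h/2)·k1); y_{n+1} = y_n + h·k2.
t=0.000000, y=0.570000:
  k1 = f(0.000000, 0.570000) = 1.328100
  k2 = f(0.260000, 0.915306) = 2.455063
  y ← 0.570000 + 0.52·2.455063 = 1.846633
y(0.52) ≈ 1.8466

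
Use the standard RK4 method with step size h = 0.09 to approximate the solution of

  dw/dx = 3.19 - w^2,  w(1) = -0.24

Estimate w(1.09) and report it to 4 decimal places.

0.0456

RK4: k1 = f(x_n, w_n); k2 = f(x_n + h/2, w_n + (h/2)·k1); k3 = f(x_n + h/2, w_n + (h/2)·k2); k4 = f(x_n + h, w_n + h·k3); w_{n+1} = w_n + (h/6)·(k1 + 2k2 + 2k3 + k4).
x=1.000000, w=-0.240000:
  k1 = f(1.000000, -0.240000) = 3.132400
  k2 = f(1.045000, -0.099042) = 3.180191
  k3 = f(1.045000, -0.096891) = 3.180612
  k4 = f(1.090000, 0.046255) = 3.187860
  w ← -0.240000 + (0.09/6)·(k1 + 2k2 + 2k3 + k4) = 0.045628
w(1.09) ≈ 0.0456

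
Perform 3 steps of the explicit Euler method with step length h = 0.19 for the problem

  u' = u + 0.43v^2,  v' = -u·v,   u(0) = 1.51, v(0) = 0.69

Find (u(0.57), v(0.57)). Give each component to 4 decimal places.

Euler on (u,v): u_{n+1} = u_n + h·u', v_{n+1} = v_n + h·v'.
0.000000: (1.510000, 0.690000); f=(1.714723, -1.041900) → (1.835797, 0.492039)
0.190000: (1.835797, 0.492039); f=(1.939901, -0.903284) → (2.204379, 0.320415)
0.380000: (2.204379, 0.320415); f=(2.248525, -0.706316) → (2.631598, 0.186215)
(u(0.57), v(0.57)) ≈ (2.6316, 0.1862)

2.6316, 0.1862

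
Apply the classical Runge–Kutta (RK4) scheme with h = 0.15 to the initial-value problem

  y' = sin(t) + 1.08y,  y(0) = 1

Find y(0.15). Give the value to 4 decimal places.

RK4: k1 = f(t_n, y_n); k2 = f(t_n + h/2, y_n + (h/2)·k1); k3 = f(t_n + h/2, y_n + (h/2)·k2); k4 = f(t_n + h, y_n + h·k3); y_{n+1} = y_n + (h/6)·(k1 + 2k2 + 2k3 + k4).
t=0.000000, y=1.000000:
  k1 = f(0.000000, 1.000000) = 1.080000
  k2 = f(0.075000, 1.081000) = 1.242410
  k3 = f(0.075000, 1.093181) = 1.255565
  k4 = f(0.150000, 1.188335) = 1.432840
  y ← 1.000000 + (0.15/6)·(k1 + 2k2 + 2k3 + k4) = 1.187720
y(0.15) ≈ 1.1877

1.1877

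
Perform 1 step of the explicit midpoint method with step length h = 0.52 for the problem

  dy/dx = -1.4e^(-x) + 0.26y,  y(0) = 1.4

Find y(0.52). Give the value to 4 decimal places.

Midpoint: k1 = f(x_n, y_n); k2 = f(x_n + h/2, y_n + (h/2)·k1); y_{n+1} = y_n + h·k2.
x=0.000000, y=1.400000:
  k1 = f(0.000000, 1.400000) = -1.036000
  k2 = f(0.260000, 1.130640) = -0.785506
  y ← 1.400000 + 0.52·(-0.785506) = 0.991537
y(0.52) ≈ 0.9915

0.9915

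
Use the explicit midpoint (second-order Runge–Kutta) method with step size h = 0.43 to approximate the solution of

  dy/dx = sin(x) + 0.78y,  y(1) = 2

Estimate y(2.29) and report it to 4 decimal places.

7.4302

Midpoint: k1 = f(x_n, y_n); k2 = f(x_n + h/2, y_n + (h/2)·k1); y_{n+1} = y_n + h·k2.
x=1.000000, y=2.000000:
  k1 = f(1.000000, 2.000000) = 2.401471
  k2 = f(1.215000, 2.516316) = 2.900096
  y ← 2.000000 + 0.43·2.900096 = 3.247041
x=1.430000, y=3.247041:
  k1 = f(1.430000, 3.247041) = 3.522797
  k2 = f(1.645000, 4.004443) = 4.120713
  y ← 3.247041 + 0.43·4.120713 = 5.018948
x=1.860000, y=5.018948:
  k1 = f(1.860000, 5.018948) = 4.873251
  k2 = f(2.075000, 6.066697) = 5.607583
  y ← 5.018948 + 0.43·5.607583 = 7.430209
y(2.29) ≈ 7.4302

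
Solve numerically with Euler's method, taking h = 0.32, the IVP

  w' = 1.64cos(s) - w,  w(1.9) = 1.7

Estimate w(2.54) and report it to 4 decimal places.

0.3534

Euler: w_{n+1} = w_n + h·f(s_n, w_n).
s=1.900000, w=1.700000: f=-2.230195 → w ← 1.700000 + 0.32·(-2.230195) = 0.986338
s=2.220000, w=0.986338: f=-1.977803 → w ← 0.986338 + 0.32·(-1.977803) = 0.353441
w(2.54) ≈ 0.3534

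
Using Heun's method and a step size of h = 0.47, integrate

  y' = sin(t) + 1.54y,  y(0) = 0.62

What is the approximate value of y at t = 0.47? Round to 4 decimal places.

1.3376

Heun: k1 = f(t_n, y_n); k2 = f(t_n + h, y_n + h·k1); y_{n+1} = y_n + (h/2)·(k1 + k2).
t=0.000000, y=0.620000:
  k1 = f(0.000000, 0.620000) = 0.954800
  k2 = f(0.470000, 1.068756) = 2.098771
  y ← 0.620000 + (0.47/2)·(0.954800 + 2.098771) = 1.337589
y(0.47) ≈ 1.3376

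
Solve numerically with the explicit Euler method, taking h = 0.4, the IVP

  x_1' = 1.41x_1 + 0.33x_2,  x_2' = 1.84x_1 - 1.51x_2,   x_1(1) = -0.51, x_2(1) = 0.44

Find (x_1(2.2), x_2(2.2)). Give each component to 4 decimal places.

-1.9329, -1.1179

Euler on (x_1,x_2): x_1_{n+1} = x_1_n + h·x_1', x_2_{n+1} = x_2_n + h·x_2'.
1.000000: (-0.510000, 0.440000); f=(-0.573900, -1.602800) → (-0.739560, -0.201120)
1.400000: (-0.739560, -0.201120); f=(-1.109149, -1.057099) → (-1.183220, -0.623960)
1.800000: (-1.183220, -0.623960); f=(-1.874246, -1.234945) → (-1.932918, -1.117938)
(x_1(2.2), x_2(2.2)) ≈ (-1.9329, -1.1179)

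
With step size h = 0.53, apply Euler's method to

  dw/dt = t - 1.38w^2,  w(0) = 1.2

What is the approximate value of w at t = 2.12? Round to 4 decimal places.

Euler: w_{n+1} = w_n + h·f(t_n, w_n).
t=0.000000, w=1.200000: f=-1.987200 → w ← 1.200000 + 0.53·(-1.987200) = 0.146784
t=0.530000, w=0.146784: f=0.500267 → w ← 0.146784 + 0.53·0.500267 = 0.411926
t=1.060000, w=0.411926: f=0.825838 → w ← 0.411926 + 0.53·0.825838 = 0.849620
t=1.590000, w=0.849620: f=0.593842 → w ← 0.849620 + 0.53·0.593842 = 1.164356
w(2.12) ≈ 1.1644

1.1644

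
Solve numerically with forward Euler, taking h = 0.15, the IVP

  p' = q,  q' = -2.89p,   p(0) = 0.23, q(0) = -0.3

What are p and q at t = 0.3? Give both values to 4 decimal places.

0.1250, -0.4799

Euler on (p,q): p_{n+1} = p_n + h·p', q_{n+1} = q_n + h·q'.
0.000000: (0.230000, -0.300000); f=(-0.300000, -0.664700) → (0.185000, -0.399705)
0.150000: (0.185000, -0.399705); f=(-0.399705, -0.534650) → (0.125044, -0.479903)
(p(0.3), q(0.3)) ≈ (0.1250, -0.4799)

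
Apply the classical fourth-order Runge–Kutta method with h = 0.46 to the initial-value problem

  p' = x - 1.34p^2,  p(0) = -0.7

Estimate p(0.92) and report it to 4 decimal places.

-2.0540

RK4: k1 = f(x_n, p_n); k2 = f(x_n + h/2, p_n + (h/2)·k1); k3 = f(x_n + h/2, p_n + (h/2)·k2); k4 = f(x_n + h, p_n + h·k3); p_{n+1} = p_n + (h/6)·(k1 + 2k2 + 2k3 + k4).
x=0.000000, p=-0.700000:
  k1 = f(0.000000, -0.700000) = -0.656600
  k2 = f(0.230000, -0.851018) = -0.740470
  k3 = f(0.230000, -0.870308) = -0.784965
  k4 = f(0.460000, -1.061084) = -1.048704
  p ← -0.700000 + (0.46/6)·(k1 + 2k2 + 2k3 + k4) = -1.064640
x=0.460000, p=-1.064640:
  k1 = f(0.460000, -1.064640) = -1.058834
  k2 = f(0.690000, -1.308172) = -1.603161
  k3 = f(0.690000, -1.433367) = -2.063085
  k4 = f(0.920000, -2.013659) = -4.513462
  p ← -1.064640 + (0.46/6)·(k1 + 2k2 + 2k3 + k4) = -2.054007
p(0.92) ≈ -2.0540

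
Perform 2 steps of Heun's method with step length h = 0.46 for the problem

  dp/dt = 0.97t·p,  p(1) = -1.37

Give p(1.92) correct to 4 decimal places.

Heun: k1 = f(t_n, p_n); k2 = f(t_n + h, p_n + h·k1); p_{n+1} = p_n + (h/2)·(k1 + k2).
t=1.000000, p=-1.370000:
  k1 = f(1.000000, -1.370000) = -1.328900
  k2 = f(1.460000, -1.981294) = -2.805909
  p ← -1.370000 + (0.46/2)·(-1.328900 + (-2.805909)) = -2.321006
t=1.460000, p=-2.321006:
  k1 = f(1.460000, -2.321006) = -3.287009
  k2 = f(1.920000, -3.833030) = -7.138635
  p ← -2.321006 + (0.46/2)·(-3.287009 + (-7.138635)) = -4.718904
p(1.92) ≈ -4.7189

-4.7189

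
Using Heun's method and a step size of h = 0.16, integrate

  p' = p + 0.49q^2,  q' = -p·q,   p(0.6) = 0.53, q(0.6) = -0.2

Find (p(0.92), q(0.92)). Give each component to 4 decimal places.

0.7352, -0.1638

Heun on (p,q): k1 = f(s_n, state_n); k2 = f(s_n + h, state_n + h·k1); state_{n+1} = state_n + (h/2)·(k1 + k2).
0.600000: (0.530000, -0.200000)
  k1 = (0.549600, 0.106000)
  predictor → (0.617936, -0.183040)
  k2 = (0.634353, 0.113107)
  → (0.624716, -0.182471)
0.760000: (0.624716, -0.182471)
  k1 = (0.641031, 0.113993)
  predictor → (0.727281, -0.164233)
  k2 = (0.740498, 0.119443)
  → (0.735239, -0.163797)
(p(0.92), q(0.92)) ≈ (0.7352, -0.1638)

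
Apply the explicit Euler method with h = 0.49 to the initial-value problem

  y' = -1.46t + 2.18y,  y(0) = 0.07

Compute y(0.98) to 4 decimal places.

-0.0511

Euler: y_{n+1} = y_n + h·f(t_n, y_n).
t=0.000000, y=0.070000: f=0.152600 → y ← 0.070000 + 0.49·0.152600 = 0.144774
t=0.490000, y=0.144774: f=-0.399793 → y ← 0.144774 + 0.49·(-0.399793) = -0.051124
y(0.98) ≈ -0.0511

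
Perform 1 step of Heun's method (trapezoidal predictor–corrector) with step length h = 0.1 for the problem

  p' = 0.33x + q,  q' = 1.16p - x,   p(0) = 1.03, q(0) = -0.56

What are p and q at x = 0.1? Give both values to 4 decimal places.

Heun on (p,q): k1 = f(x_n, state_n); k2 = f(x_n + h, state_n + h·k1); state_{n+1} = state_n + (h/2)·(k1 + k2).
0.000000: (1.030000, -0.560000)
  k1 = (-0.560000, 1.194800)
  predictor → (0.974000, -0.440520)
  k2 = (-0.407520, 1.029840)
  → (0.981624, -0.448768)
(p(0.1), q(0.1)) ≈ (0.9816, -0.4488)

0.9816, -0.4488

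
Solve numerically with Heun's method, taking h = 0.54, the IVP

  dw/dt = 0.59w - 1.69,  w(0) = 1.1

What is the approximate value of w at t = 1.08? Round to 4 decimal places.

-0.4441

Heun: k1 = f(t_n, w_n); k2 = f(t_n + h, w_n + h·k1); w_{n+1} = w_n + (h/2)·(k1 + k2).
t=0.000000, w=1.100000:
  k1 = f(0.000000, 1.100000) = -1.041000
  k2 = f(0.540000, 0.537860) = -1.372663
  w ← 1.100000 + (0.54/2)·(-1.041000 + (-1.372663)) = 0.448311
t=0.540000, w=0.448311:
  k1 = f(0.540000, 0.448311) = -1.425496
  k2 = f(1.080000, -0.321457) = -1.879660
  w ← 0.448311 + (0.54/2)·(-1.425496 + (-1.879660)) = -0.444081
w(1.08) ≈ -0.4441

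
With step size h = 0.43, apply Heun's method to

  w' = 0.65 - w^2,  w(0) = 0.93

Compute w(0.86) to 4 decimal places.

0.8422

Heun: k1 = f(t_n, w_n); k2 = f(t_n + h, w_n + h·k1); w_{n+1} = w_n + (h/2)·(k1 + k2).
t=0.000000, w=0.930000:
  k1 = f(0.000000, 0.930000) = -0.214900
  k2 = f(0.430000, 0.837593) = -0.051562
  w ← 0.930000 + (0.43/2)·(-0.214900 + (-0.051562)) = 0.872711
t=0.430000, w=0.872711:
  k1 = f(0.430000, 0.872711) = -0.111624
  k2 = f(0.860000, 0.824712) = -0.030151
  w ← 0.872711 + (0.43/2)·(-0.111624 + (-0.030151)) = 0.842229
w(0.86) ≈ 0.8422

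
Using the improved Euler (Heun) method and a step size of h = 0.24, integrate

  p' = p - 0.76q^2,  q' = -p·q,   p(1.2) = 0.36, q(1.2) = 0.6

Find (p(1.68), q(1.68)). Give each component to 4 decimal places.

0.4364, 0.4979

Heun on (p,q): k1 = f(t_n, state_n); k2 = f(t_n + h, state_n + h·k1); state_{n+1} = state_n + (h/2)·(k1 + k2).
1.200000: (0.360000, 0.600000)
  k1 = (0.086400, -0.216000)
  predictor → (0.380736, 0.548160)
  k2 = (0.152372, -0.208704)
  → (0.388653, 0.549035)
1.440000: (0.388653, 0.549035)
  k1 = (0.159558, -0.213384)
  predictor → (0.426947, 0.497823)
  k2 = (0.238597, -0.212544)
  → (0.436431, 0.497924)
(p(1.68), q(1.68)) ≈ (0.4364, 0.4979)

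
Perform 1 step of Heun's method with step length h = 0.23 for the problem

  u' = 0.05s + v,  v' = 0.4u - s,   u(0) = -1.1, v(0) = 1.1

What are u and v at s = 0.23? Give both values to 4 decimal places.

-0.8573, 0.9840

Heun on (u,v): k1 = f(s_n, state_n); k2 = f(s_n + h, state_n + h·k1); state_{n+1} = state_n + (h/2)·(k1 + k2).
0.000000: (-1.100000, 1.100000)
  k1 = (1.100000, -0.440000)
  predictor → (-0.847000, 0.998800)
  k2 = (1.010300, -0.568800)
  → (-0.857316, 0.983988)
(u(0.23), v(0.23)) ≈ (-0.8573, 0.9840)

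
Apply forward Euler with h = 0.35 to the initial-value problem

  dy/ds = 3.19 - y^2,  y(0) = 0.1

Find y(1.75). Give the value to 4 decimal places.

Euler: y_{n+1} = y_n + h·f(s_n, y_n).
s=0.000000, y=0.100000: f=3.180000 → y ← 0.100000 + 0.35·3.180000 = 1.213000
s=0.350000, y=1.213000: f=1.718631 → y ← 1.213000 + 0.35·1.718631 = 1.814521
s=0.700000, y=1.814521: f=-0.102486 → y ← 1.814521 + 0.35·(-0.102486) = 1.778651
s=1.050000, y=1.778651: f=0.026401 → y ← 1.778651 + 0.35·0.026401 = 1.787891
s=1.400000, y=1.787891: f=-0.006555 → y ← 1.787891 + 0.35·(-0.006555) = 1.785597
y(1.75) ≈ 1.7856

1.7856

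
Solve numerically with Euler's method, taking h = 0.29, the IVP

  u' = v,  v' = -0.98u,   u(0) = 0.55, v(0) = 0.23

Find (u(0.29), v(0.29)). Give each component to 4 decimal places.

0.6167, 0.0737

Euler on (u,v): u_{n+1} = u_n + h·u', v_{n+1} = v_n + h·v'.
0.000000: (0.550000, 0.230000); f=(0.230000, -0.539000) → (0.616700, 0.073690)
(u(0.29), v(0.29)) ≈ (0.6167, 0.0737)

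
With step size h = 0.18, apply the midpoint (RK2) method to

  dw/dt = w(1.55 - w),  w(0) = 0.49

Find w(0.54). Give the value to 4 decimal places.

0.8006

Midpoint: k1 = f(t_n, w_n); k2 = f(t_n + h/2, w_n + (h/2)·k1); w_{n+1} = w_n + h·k2.
t=0.000000, w=0.490000:
  k1 = f(0.000000, 0.490000) = 0.519400
  k2 = f(0.090000, 0.536746) = 0.543860
  w ← 0.490000 + 0.18·0.543860 = 0.587895
t=0.180000, w=0.587895:
  k1 = f(0.180000, 0.587895) = 0.565617
  k2 = f(0.270000, 0.638800) = 0.582075
  w ← 0.587895 + 0.18·0.582075 = 0.692668
t=0.360000, w=0.692668:
  k1 = f(0.360000, 0.692668) = 0.593846
  k2 = f(0.450000, 0.746114) = 0.599791
  w ← 0.692668 + 0.18·0.599791 = 0.800631
w(0.54) ≈ 0.8006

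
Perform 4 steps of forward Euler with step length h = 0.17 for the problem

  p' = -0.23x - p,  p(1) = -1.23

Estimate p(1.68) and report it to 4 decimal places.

-0.7401

Euler: p_{n+1} = p_n + h·f(x_n, p_n).
x=1.000000, p=-1.230000: f=1.000000 → p ← -1.230000 + 0.17·1.000000 = -1.060000
x=1.170000, p=-1.060000: f=0.790900 → p ← -1.060000 + 0.17·0.790900 = -0.925547
x=1.340000, p=-0.925547: f=0.617347 → p ← -0.925547 + 0.17·0.617347 = -0.820598
x=1.510000, p=-0.820598: f=0.473298 → p ← -0.820598 + 0.17·0.473298 = -0.740137
p(1.68) ≈ -0.7401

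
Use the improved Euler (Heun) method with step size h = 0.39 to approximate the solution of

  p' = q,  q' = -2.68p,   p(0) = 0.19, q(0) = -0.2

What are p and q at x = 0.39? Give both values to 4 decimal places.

0.0733, -0.3578

Heun on (p,q): k1 = f(x_n, state_n); k2 = f(x_n + h, state_n + h·k1); state_{n+1} = state_n + (h/2)·(k1 + k2).
0.000000: (0.190000, -0.200000)
  k1 = (-0.200000, -0.509200)
  predictor → (0.112000, -0.398588)
  k2 = (-0.398588, -0.300160)
  → (0.073275, -0.357825)
(p(0.39), q(0.39)) ≈ (0.0733, -0.3578)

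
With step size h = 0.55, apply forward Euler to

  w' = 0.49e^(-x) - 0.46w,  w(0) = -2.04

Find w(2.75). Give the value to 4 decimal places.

-0.2072

Euler: w_{n+1} = w_n + h·f(x_n, w_n).
x=0.000000, w=-2.040000: f=1.428400 → w ← -2.040000 + 0.55·1.428400 = -1.254380
x=0.550000, w=-1.254380: f=0.859720 → w ← -1.254380 + 0.55·0.859720 = -0.781534
x=1.100000, w=-0.781534: f=0.522612 → w ← -0.781534 + 0.55·0.522612 = -0.494097
x=1.650000, w=-0.494097: f=0.321389 → w ← -0.494097 + 0.55·0.321389 = -0.317333
x=2.200000, w=-0.317333: f=0.200267 → w ← -0.317333 + 0.55·0.200267 = -0.207186
w(2.75) ≈ -0.2072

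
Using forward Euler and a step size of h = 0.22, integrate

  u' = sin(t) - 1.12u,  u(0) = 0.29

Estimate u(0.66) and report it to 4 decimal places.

Euler: u_{n+1} = u_n + h·f(t_n, u_n).
t=0.000000, u=0.290000: f=-0.324800 → u ← 0.290000 + 0.22·(-0.324800) = 0.218544
t=0.220000, u=0.218544: f=-0.026540 → u ← 0.218544 + 0.22·(-0.026540) = 0.212705
t=0.440000, u=0.212705: f=0.187710 → u ← 0.212705 + 0.22·0.187710 = 0.254001
u(0.66) ≈ 0.2540

0.2540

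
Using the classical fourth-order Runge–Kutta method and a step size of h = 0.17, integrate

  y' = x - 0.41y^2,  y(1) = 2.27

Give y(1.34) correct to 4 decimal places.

RK4: k1 = f(x_n, y_n); k2 = f(x_n + h/2, y_n + (h/2)·k1); k3 = f(x_n + h/2, y_n + (h/2)·k2); k4 = f(x_n + h, y_n + h·k3); y_{n+1} = y_n + (h/6)·(k1 + 2k2 + 2k3 + k4).
x=1.000000, y=2.270000:
  k1 = f(1.000000, 2.270000) = -1.112689
  k2 = f(1.085000, 2.175421) = -0.855308
  k3 = f(1.085000, 2.197299) = -0.894530
  k4 = f(1.170000, 2.117930) = -0.669107
  y ← 2.270000 + (0.17/6)·(k1 + 2k2 + 2k3 + k4) = 2.120358
x=1.170000, y=2.120358:
  k1 = f(1.170000, 2.120358) = -0.673327
  k2 = f(1.255000, 2.063126) = -0.490160
  k3 = f(1.255000, 2.078695) = -0.516598
  k4 = f(1.340000, 2.032537) = -0.353794
  y ← 2.120358 + (0.17/6)·(k1 + 2k2 + 2k3 + k4) = 2.034207
y(1.34) ≈ 2.0342

2.0342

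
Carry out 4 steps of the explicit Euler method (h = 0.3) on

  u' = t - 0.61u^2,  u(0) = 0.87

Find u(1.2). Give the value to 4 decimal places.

0.9584

Euler: u_{n+1} = u_n + h·f(t_n, u_n).
t=0.000000, u=0.870000: f=-0.461709 → u ← 0.870000 + 0.3·(-0.461709) = 0.731487
t=0.300000, u=0.731487: f=-0.026395 → u ← 0.731487 + 0.3·(-0.026395) = 0.723569
t=0.600000, u=0.723569: f=0.280633 → u ← 0.723569 + 0.3·0.280633 = 0.807759
t=0.900000, u=0.807759: f=0.501991 → u ← 0.807759 + 0.3·0.501991 = 0.958356
u(1.2) ≈ 0.9584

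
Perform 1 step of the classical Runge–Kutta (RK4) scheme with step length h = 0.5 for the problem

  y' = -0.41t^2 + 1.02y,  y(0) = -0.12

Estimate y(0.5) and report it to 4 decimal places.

RK4: k1 = f(t_n, y_n); k2 = f(t_n + h/2, y_n + (h/2)·k1); k3 = f(t_n + h/2, y_n + (h/2)·k2); k4 = f(t_n + h, y_n + h·k3); y_{n+1} = y_n + (h/6)·(k1 + 2k2 + 2k3 + k4).
t=0.000000, y=-0.120000:
  k1 = f(0.000000, -0.120000) = -0.122400
  k2 = f(0.250000, -0.150600) = -0.179237
  k3 = f(0.250000, -0.164809) = -0.193730
  k4 = f(0.500000, -0.216865) = -0.323703
  y ← -0.120000 + (0.5/6)·(k1 + 2k2 + 2k3 + k4) = -0.219336
y(0.5) ≈ -0.2193

-0.2193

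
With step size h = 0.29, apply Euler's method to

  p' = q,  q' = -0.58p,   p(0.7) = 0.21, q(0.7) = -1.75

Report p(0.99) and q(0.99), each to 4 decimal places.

Euler on (p,q): p_{n+1} = p_n + h·p', q_{n+1} = q_n + h·q'.
0.700000: (0.210000, -1.750000); f=(-1.750000, -0.121800) → (-0.297500, -1.785322)
(p(0.99), q(0.99)) ≈ (-0.2975, -1.7853)

-0.2975, -1.7853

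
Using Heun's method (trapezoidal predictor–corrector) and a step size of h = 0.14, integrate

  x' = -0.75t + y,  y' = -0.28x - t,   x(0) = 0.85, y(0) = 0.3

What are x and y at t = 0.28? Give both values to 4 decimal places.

Heun on (x,y): k1 = f(t_n, state_n); k2 = f(t_n + h, state_n + h·k1); state_{n+1} = state_n + (h/2)·(k1 + k2).
0.000000: (0.850000, 0.300000)
  k1 = (0.300000, -0.238000)
  predictor → (0.892000, 0.266680)
  k2 = (0.161680, -0.389760)
  → (0.882318, 0.256057)
0.140000: (0.882318, 0.256057)
  k1 = (0.151057, -0.387049)
  predictor → (0.903466, 0.201870)
  k2 = (-0.008130, -0.532970)
  → (0.892322, 0.191655)
(x(0.28), y(0.28)) ≈ (0.8923, 0.1917)

0.8923, 0.1917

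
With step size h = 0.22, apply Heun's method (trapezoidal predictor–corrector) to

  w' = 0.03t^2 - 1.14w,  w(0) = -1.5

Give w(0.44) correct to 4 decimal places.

-0.9132

Heun: k1 = f(t_n, w_n); k2 = f(t_n + h, w_n + h·k1); w_{n+1} = w_n + (h/2)·(k1 + k2).
t=0.000000, w=-1.500000:
  k1 = f(0.000000, -1.500000) = 1.710000
  k2 = f(0.220000, -1.123800) = 1.282584
  w ← -1.500000 + (0.22/2)·(1.710000 + 1.282584) = -1.170816
t=0.220000, w=-1.170816:
  k1 = f(0.220000, -1.170816) = 1.336182
  k2 = f(0.440000, -0.876856) = 1.005424
  w ← -1.170816 + (0.22/2)·(1.336182 + 1.005424) = -0.913239
w(0.44) ≈ -0.9132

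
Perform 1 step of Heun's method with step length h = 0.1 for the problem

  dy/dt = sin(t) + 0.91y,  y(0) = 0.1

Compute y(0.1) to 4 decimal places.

Heun: k1 = f(t_n, y_n); k2 = f(t_n + h, y_n + h·k1); y_{n+1} = y_n + (h/2)·(k1 + k2).
t=0.000000, y=0.100000:
  k1 = f(0.000000, 0.100000) = 0.091000
  k2 = f(0.100000, 0.109100) = 0.199114
  y ← 0.100000 + (0.1/2)·(0.091000 + 0.199114) = 0.114506
y(0.1) ≈ 0.1145

0.1145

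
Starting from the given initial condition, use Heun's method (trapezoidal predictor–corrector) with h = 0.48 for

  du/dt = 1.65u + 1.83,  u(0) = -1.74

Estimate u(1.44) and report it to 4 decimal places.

-6.9991

Heun: k1 = f(t_n, u_n); k2 = f(t_n + h, u_n + h·k1); u_{n+1} = u_n + (h/2)·(k1 + k2).
t=0.000000, u=-1.740000:
  k1 = f(0.000000, -1.740000) = -1.041000
  k2 = f(0.480000, -2.239680) = -1.865472
  u ← -1.740000 + (0.48/2)·(-1.041000 + (-1.865472)) = -2.437553
t=0.480000, u=-2.437553:
  k1 = f(0.480000, -2.437553) = -2.191963
  k2 = f(0.960000, -3.489695) = -3.927998
  u ← -2.437553 + (0.48/2)·(-2.191963 + (-3.927998)) = -3.906344
t=0.960000, u=-3.906344:
  k1 = f(0.960000, -3.906344) = -4.615467
  k2 = f(1.440000, -6.121768) = -8.270917
  u ← -3.906344 + (0.48/2)·(-4.615467 + (-8.270917)) = -6.999076
u(1.44) ≈ -6.9991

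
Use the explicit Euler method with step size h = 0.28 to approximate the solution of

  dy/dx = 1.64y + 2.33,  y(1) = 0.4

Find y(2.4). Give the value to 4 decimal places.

10.6246

Euler: y_{n+1} = y_n + h·f(x_n, y_n).
x=1.000000, y=0.400000: f=2.986000 → y ← 0.400000 + 0.28·2.986000 = 1.236080
x=1.280000, y=1.236080: f=4.357171 → y ← 1.236080 + 0.28·4.357171 = 2.456088
x=1.560000, y=2.456088: f=6.357984 → y ← 2.456088 + 0.28·6.357984 = 4.236324
x=1.840000, y=4.236324: f=9.277571 → y ← 4.236324 + 0.28·9.277571 = 6.834043
x=2.120000, y=6.834043: f=13.537831 → y ← 6.834043 + 0.28·13.537831 = 10.624636
y(2.4) ≈ 10.6246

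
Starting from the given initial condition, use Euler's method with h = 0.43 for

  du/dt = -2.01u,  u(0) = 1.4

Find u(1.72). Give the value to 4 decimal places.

0.0005

Euler: u_{n+1} = u_n + h·f(t_n, u_n).
t=0.000000, u=1.400000: f=-2.814000 → u ← 1.400000 + 0.43·(-2.814000) = 0.189980
t=0.430000, u=0.189980: f=-0.381860 → u ← 0.189980 + 0.43·(-0.381860) = 0.025780
t=0.860000, u=0.025780: f=-0.051818 → u ← 0.025780 + 0.43·(-0.051818) = 0.003498
t=1.290000, u=0.003498: f=-0.007032 → u ← 0.003498 + 0.43·(-0.007032) = 0.000475
u(1.72) ≈ 0.0005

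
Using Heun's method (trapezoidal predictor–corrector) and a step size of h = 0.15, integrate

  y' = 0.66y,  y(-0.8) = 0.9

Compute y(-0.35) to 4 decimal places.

1.2107

Heun: k1 = f(t_n, y_n); k2 = f(t_n + h, y_n + h·k1); y_{n+1} = y_n + (h/2)·(k1 + k2).
t=-0.800000, y=0.900000:
  k1 = f(-0.800000, 0.900000) = 0.594000
  k2 = f(-0.650000, 0.989100) = 0.652806
  y ← 0.900000 + (0.15/2)·(0.594000 + 0.652806) = 0.993510
t=-0.650000, y=0.993510:
  k1 = f(-0.650000, 0.993510) = 0.655717
  k2 = f(-0.500000, 1.091868) = 0.720633
  y ← 0.993510 + (0.15/2)·(0.655717 + 0.720633) = 1.096737
t=-0.500000, y=1.096737:
  k1 = f(-0.500000, 1.096737) = 0.723846
  k2 = f(-0.350000, 1.205314) = 0.795507
  y ← 1.096737 + (0.15/2)·(0.723846 + 0.795507) = 1.210688
y(-0.35) ≈ 1.2107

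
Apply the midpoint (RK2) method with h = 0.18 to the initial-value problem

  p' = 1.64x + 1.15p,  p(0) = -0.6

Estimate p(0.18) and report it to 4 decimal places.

Midpoint: k1 = f(x_n, p_n); k2 = f(x_n + h/2, p_n + (h/2)·k1); p_{n+1} = p_n + h·k2.
x=0.000000, p=-0.600000:
  k1 = f(0.000000, -0.600000) = -0.690000
  k2 = f(0.090000, -0.662100) = -0.613815
  p ← -0.600000 + 0.18·(-0.613815) = -0.710487
p(0.18) ≈ -0.7105

-0.7105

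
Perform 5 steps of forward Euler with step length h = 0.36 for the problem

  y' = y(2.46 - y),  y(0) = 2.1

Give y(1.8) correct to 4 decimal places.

2.4600

Euler: y_{n+1} = y_n + h·f(s_n, y_n).
s=0.000000, y=2.100000: f=0.756000 → y ← 2.100000 + 0.36·0.756000 = 2.372160
s=0.360000, y=2.372160: f=0.208371 → y ← 2.372160 + 0.36·0.208371 = 2.447173
s=0.720000, y=2.447173: f=0.031389 → y ← 2.447173 + 0.36·0.031389 = 2.458473
s=1.080000, y=2.458473: f=0.003753 → y ← 2.458473 + 0.36·0.003753 = 2.459825
s=1.440000, y=2.459825: f=0.000432 → y ← 2.459825 + 0.36·0.000432 = 2.459980
y(1.8) ≈ 2.4600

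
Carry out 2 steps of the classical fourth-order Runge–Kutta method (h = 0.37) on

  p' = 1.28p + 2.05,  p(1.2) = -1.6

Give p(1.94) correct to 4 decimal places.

-1.5975

RK4: k1 = f(x_n, p_n); k2 = f(x_n + h/2, p_n + (h/2)·k1); k3 = f(x_n + h/2, p_n + (h/2)·k2); k4 = f(x_n + h, p_n + h·k3); p_{n+1} = p_n + (h/6)·(k1 + 2k2 + 2k3 + k4).
x=1.200000, p=-1.600000:
  k1 = f(1.200000, -1.600000) = 0.002000
  k2 = f(1.385000, -1.599630) = 0.002474
  k3 = f(1.385000, -1.599542) = 0.002586
  k4 = f(1.570000, -1.599043) = 0.003225
  p ← -1.600000 + (0.37/6)·(k1 + 2k2 + 2k3 + k4) = -1.599054
x=1.570000, p=-1.599054:
  k1 = f(1.570000, -1.599054) = 0.003211
  k2 = f(1.755000, -1.598460) = 0.003971
  k3 = f(1.755000, -1.598319) = 0.004152
  k4 = f(1.940000, -1.597518) = 0.005177
  p ← -1.599054 + (0.37/6)·(k1 + 2k2 + 2k3 + k4) = -1.597535
p(1.94) ≈ -1.5975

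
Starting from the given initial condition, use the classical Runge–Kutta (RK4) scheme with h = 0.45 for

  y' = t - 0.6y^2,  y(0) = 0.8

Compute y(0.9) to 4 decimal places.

RK4: k1 = f(t_n, y_n); k2 = f(t_n + h/2, y_n + (h/2)·k1); k3 = f(t_n + h/2, y_n + (h/2)·k2); k4 = f(t_n + h, y_n + h·k3); y_{n+1} = y_n + (h/6)·(k1 + 2k2 + 2k3 + k4).
t=0.000000, y=0.800000:
  k1 = f(0.000000, 0.800000) = -0.384000
  k2 = f(0.225000, 0.713600) = -0.080535
  k3 = f(0.225000, 0.781880) = -0.141801
  k4 = f(0.450000, 0.736189) = 0.124815
  y ← 0.800000 + (0.45/6)·(k1 + 2k2 + 2k3 + k4) = 0.747211
t=0.450000, y=0.747211:
  k1 = f(0.450000, 0.747211) = 0.115006
  k2 = f(0.675000, 0.773087) = 0.316402
  k3 = f(0.675000, 0.818401) = 0.273132
  k4 = f(0.900000, 0.870120) = 0.445735
  y ← 0.747211 + (0.45/6)·(k1 + 2k2 + 2k3 + k4) = 0.877696
y(0.9) ≈ 0.8777

0.8777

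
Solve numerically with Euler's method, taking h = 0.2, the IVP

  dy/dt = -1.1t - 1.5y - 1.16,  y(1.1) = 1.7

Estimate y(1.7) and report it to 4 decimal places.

Euler: y_{n+1} = y_n + h·f(t_n, y_n).
t=1.100000, y=1.700000: f=-4.920000 → y ← 1.700000 + 0.2·(-4.920000) = 0.716000
t=1.300000, y=0.716000: f=-3.664000 → y ← 0.716000 + 0.2·(-3.664000) = -0.016800
t=1.500000, y=-0.016800: f=-2.784800 → y ← -0.016800 + 0.2·(-2.784800) = -0.573760
y(1.7) ≈ -0.5738

-0.5738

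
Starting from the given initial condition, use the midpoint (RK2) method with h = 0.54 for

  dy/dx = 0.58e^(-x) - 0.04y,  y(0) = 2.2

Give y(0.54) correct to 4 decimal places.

Midpoint: k1 = f(x_n, y_n); k2 = f(x_n + h/2, y_n + (h/2)·k1); y_{n+1} = y_n + h·k2.
x=0.000000, y=2.200000:
  k1 = f(0.000000, 2.200000) = 0.492000
  k2 = f(0.270000, 2.332840) = 0.349447
  y ← 2.200000 + 0.54·0.349447 = 2.388701
y(0.54) ≈ 2.3887

2.3887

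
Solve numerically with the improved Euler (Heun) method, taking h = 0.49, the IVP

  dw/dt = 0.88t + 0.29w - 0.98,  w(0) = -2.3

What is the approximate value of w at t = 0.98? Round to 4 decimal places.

Heun: k1 = f(t_n, w_n); k2 = f(t_n + h, w_n + h·k1); w_{n+1} = w_n + (h/2)·(k1 + k2).
t=0.000000, w=-2.300000:
  k1 = f(0.000000, -2.300000) = -1.647000
  k2 = f(0.490000, -3.107030) = -1.449839
  w ← -2.300000 + (0.49/2)·(-1.647000 + (-1.449839)) = -3.058725
t=0.490000, w=-3.058725:
  k1 = f(0.490000, -3.058725) = -1.435830
  k2 = f(0.980000, -3.762282) = -1.208662
  w ← -3.058725 + (0.49/2)·(-1.435830 + (-1.208662)) = -3.706626
w(0.98) ≈ -3.7066

-3.7066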